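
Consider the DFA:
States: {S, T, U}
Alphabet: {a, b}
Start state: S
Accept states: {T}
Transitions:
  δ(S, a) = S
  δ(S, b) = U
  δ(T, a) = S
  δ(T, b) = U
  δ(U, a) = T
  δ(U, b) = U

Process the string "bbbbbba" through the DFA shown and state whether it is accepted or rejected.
Processing string "bbbbbba":
  S --b--> U
  U --b--> U
  U --b--> U
  U --b--> U
  U --b--> U
  U --b--> U
  U --a--> T
Final state: T
Accept states: {T}
Yes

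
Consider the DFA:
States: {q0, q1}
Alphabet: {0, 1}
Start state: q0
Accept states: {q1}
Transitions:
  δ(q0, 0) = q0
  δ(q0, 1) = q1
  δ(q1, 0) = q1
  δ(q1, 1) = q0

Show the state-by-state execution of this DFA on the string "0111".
read '0': q0 → q0
  read '1': q0 → q1
  read '1': q1 → q0
  read '1': q0 → q1
q0 -> q0 -> q1 -> q0 -> q1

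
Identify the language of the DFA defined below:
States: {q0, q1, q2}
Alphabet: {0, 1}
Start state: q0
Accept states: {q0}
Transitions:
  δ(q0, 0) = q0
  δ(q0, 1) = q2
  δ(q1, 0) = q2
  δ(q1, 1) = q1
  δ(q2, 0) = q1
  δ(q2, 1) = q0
Testing a few strings:
  '0' → accept
  '1' → reject
  '01' → reject
  '1011' → reject
State roles: q0=value ≡ 0 (mod 3); q1=value ≡ 2 (mod 3); q2=value ≡ 1 (mod 3)
All binary strings representing a multiple of 3 (read in base 2; leading zeros allowed and ε counts as 0)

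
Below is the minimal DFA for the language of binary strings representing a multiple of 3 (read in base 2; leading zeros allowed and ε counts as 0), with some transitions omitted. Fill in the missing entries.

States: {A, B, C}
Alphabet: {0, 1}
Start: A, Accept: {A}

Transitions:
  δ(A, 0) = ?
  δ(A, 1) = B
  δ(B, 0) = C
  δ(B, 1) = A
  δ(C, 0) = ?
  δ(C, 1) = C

From the language and accept set, identify what each state tracks — A: value ≡ 0 (mod 3); B: value ≡ 1 (mod 3); C: value ≡ 2 (mod 3).
Each missing δ(q, a) is the state matching the new tracked value after reading a.
δ(A, 0) = A; δ(C, 0) = B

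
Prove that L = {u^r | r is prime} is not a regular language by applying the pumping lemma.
Assume L is regular with pumping length p. Idea: pumping by a suitable count produces a composite length.
Let q be a prime with q ≥ p and choose s = u^q ∈ L. By the pumping lemma, s = xyz with |xy| ≤ p, |y| = k ≥ 1. Take i = q+1: |xy^(q+1)z| = q + q·k = q(1+k). Since q ≥ 2 and 1+k ≥ 2, q(1+k) is composite, so xy^(q+1)z ∉ L.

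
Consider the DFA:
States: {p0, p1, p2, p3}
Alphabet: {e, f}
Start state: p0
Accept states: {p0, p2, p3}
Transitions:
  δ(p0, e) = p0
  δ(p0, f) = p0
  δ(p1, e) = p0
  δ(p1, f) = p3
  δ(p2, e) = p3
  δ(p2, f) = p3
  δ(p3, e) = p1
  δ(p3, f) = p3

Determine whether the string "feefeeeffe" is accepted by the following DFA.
Processing string "feefeeeffe":
  p0 --f--> p0
  p0 --e--> p0
  p0 --e--> p0
  p0 --f--> p0
  p0 --e--> p0
  p0 --e--> p0
  p0 --e--> p0
  p0 --f--> p0
  p0 --f--> p0
  p0 --e--> p0
Final state: p0
Accept states: {p0, p2, p3}
Yes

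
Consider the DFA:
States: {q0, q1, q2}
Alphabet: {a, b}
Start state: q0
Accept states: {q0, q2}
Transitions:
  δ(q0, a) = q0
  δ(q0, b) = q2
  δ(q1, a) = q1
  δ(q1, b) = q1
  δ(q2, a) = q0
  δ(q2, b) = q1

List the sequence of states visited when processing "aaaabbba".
read 'a': q0 → q0
  read 'a': q0 → q0
  read 'a': q0 → q0
  read 'a': q0 → q0
  read 'b': q0 → q2
  read 'b': q2 → q1
  read 'b': q1 → q1
  read 'a': q1 → q1
q0 -> q0 -> q0 -> q0 -> q0 -> q2 -> q1 -> q1 -> q1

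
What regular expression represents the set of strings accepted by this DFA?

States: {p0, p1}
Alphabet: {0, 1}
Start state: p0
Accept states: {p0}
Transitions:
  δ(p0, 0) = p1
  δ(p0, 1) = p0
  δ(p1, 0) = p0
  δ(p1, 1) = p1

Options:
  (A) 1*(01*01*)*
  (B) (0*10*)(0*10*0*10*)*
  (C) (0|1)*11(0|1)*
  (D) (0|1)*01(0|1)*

Check each option against the DFA on short strings; one disagreement eliminates an option:
  (A) 1*(01*01*)*: agrees with the DFA on every string of length ≤ 6
  (B) (0*10*)(0*10*0*10*)*: on ε the DFA stays in p0 and accepts (p0 ∈ Accept), but the regex does not match it → eliminate
  (C) (0|1)*11(0|1)*: on ε the DFA stays in p0 and accepts (p0 ∈ Accept), but the regex does not match it → eliminate
  (D) (0|1)*01(0|1)*: on ε the DFA stays in p0 and accepts (p0 ∈ Accept), but the regex does not match it → eliminate
Only (A) is consistent with the DFA.
(A) 1*(01*01*)*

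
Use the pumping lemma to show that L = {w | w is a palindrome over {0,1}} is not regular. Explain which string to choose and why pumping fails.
Assume L is regular with pumping length p. Idea: pumping the leading 0-block breaks the symmetry.
Choose s = 0^p 1 0^p (a palindrome of length 2p+1 ≥ p). By the pumping lemma, s = xyz with |xy| ≤ p, |y| > 0, so y = 0^k with k > 0 (xy lies entirely in the first 0^p). Then xy²z = 0^(p+k) 1 0^p, which is not a palindrome since p+k ≠ p.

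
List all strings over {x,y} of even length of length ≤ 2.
ε, xx, xy, yx, yy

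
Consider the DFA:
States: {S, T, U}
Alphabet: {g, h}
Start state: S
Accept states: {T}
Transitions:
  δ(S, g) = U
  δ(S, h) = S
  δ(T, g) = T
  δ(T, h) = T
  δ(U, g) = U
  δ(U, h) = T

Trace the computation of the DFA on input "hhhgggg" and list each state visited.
read 'h': S → S
  read 'h': S → S
  read 'h': S → S
  read 'g': S → U
  read 'g': U → U
  read 'g': U → U
  read 'g': U → U
S -> S -> S -> S -> U -> U -> U -> U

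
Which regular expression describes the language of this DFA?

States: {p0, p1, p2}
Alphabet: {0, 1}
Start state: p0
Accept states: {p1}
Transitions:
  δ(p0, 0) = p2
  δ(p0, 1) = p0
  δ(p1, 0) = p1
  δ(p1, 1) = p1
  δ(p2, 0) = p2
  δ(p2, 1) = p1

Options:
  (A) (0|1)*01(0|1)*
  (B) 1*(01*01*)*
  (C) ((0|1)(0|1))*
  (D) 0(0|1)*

Check each option against the DFA on short strings; one disagreement eliminates an option:
  (A) (0|1)*01(0|1)*: agrees with the DFA on every string of length ≤ 6
  (B) 1*(01*01*)*: on ε the DFA stays in p0 and rejects (p0 ∉ Accept), but the regex matches it → eliminate
  (C) ((0|1)(0|1))*: on ε the DFA stays in p0 and rejects (p0 ∉ Accept), but the regex matches it → eliminate
  (D) 0(0|1)*: on '0' the DFA goes p0 → p2 and rejects (p2 ∉ Accept), but the regex matches it → eliminate
Only (A) is consistent with the DFA.
(A) (0|1)*01(0|1)*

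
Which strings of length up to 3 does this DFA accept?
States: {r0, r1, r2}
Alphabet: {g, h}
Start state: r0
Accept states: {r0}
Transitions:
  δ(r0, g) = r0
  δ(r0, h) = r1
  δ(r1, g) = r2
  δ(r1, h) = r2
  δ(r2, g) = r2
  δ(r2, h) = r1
ε, g, gg, ggg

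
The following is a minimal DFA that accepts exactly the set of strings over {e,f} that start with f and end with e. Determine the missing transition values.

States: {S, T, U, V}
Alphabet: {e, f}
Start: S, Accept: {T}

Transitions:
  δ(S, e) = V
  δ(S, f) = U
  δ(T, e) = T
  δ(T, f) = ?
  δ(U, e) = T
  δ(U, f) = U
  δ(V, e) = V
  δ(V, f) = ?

From the language and accept set, identify what each state tracks — S: no input read; T: started with f, last symbol e; U: started with f, last symbol f; V: started with e (dead).
Each missing δ(q, a) is the state matching the new tracked value after reading a.
δ(T, f) = U; δ(V, f) = V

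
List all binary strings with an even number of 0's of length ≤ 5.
ε, 1, 00, 11, 001, 010, 100, 111, 0000, 0011, 0101, 0110, 1001, 1010, 1100, 1111, 00001, 00010, 00100, 00111, 01000, 01011, 01101, 01110, 10000, 10011, 10101, 10110, 11001, 11010, 11100, 11111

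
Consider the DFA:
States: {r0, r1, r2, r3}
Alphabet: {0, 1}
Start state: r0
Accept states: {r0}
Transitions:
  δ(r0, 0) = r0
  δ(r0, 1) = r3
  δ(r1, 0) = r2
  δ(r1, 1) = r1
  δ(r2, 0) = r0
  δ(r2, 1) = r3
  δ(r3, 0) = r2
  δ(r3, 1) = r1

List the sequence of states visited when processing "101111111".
read '1': r0 → r3
  read '0': r3 → r2
  read '1': r2 → r3
  read '1': r3 → r1
  read '1': r1 → r1
  read '1': r1 → r1
  read '1': r1 → r1
  read '1': r1 → r1
  read '1': r1 → r1
r0 -> r3 -> r2 -> r3 -> r1 -> r1 -> r1 -> r1 -> r1 -> r1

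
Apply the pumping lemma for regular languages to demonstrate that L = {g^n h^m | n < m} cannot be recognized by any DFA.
Assume L is regular with pumping length p. Idea: pumping up the g-block makes the g-count reach the h-count.
Choose s = g^p h^(p+1) ∈ L. By the pumping lemma, s = xyz with |xy| ≤ p, |y| > 0, so y = g^k with k ≥ 1. Then xy²z = g^(p+k) h^(p+1). Since p+k ≥ p+1, the number of g's is no longer strictly less than the number of h's, so xy²z ∉ L.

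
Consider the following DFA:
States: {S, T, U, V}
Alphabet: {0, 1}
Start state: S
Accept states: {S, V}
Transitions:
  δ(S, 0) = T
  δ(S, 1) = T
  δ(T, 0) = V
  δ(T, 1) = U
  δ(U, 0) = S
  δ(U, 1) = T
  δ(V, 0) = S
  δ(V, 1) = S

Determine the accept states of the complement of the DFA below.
Complement accept states = All states \ Original accept states
= {S, T, U, V} \ {S, V}
{T, U}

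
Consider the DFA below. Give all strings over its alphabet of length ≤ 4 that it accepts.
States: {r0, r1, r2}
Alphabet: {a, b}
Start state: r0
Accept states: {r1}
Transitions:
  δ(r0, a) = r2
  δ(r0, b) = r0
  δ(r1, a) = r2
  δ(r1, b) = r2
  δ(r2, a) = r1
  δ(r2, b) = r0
aa, baa, aaaa, aaba, abaa, bbaa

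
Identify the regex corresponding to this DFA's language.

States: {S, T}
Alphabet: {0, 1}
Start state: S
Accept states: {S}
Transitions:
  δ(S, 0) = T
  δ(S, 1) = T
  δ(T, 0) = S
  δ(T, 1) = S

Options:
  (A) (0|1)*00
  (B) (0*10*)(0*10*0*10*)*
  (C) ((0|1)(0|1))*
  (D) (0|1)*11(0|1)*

Check each option against the DFA on short strings; one disagreement eliminates an option:
  (A) (0|1)*00: on ε the DFA stays in S and accepts (S ∈ Accept), but the regex does not match it → eliminate
  (B) (0*10*)(0*10*0*10*)*: on ε the DFA stays in S and accepts (S ∈ Accept), but the regex does not match it → eliminate
  (C) ((0|1)(0|1))*: agrees with the DFA on every string of length ≤ 6
  (D) (0|1)*11(0|1)*: on ε the DFA stays in S and accepts (S ∈ Accept), but the regex does not match it → eliminate
Only (C) is consistent with the DFA.
(C) ((0|1)(0|1))*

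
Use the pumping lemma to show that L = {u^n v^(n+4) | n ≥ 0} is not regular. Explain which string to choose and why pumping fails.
Assume L is regular with pumping length p. Idea: pumping the u-block breaks the fixed offset of 4.
Choose s = u^p v^(p+4) ∈ L. By the pumping lemma, s = xyz with |xy| ≤ p, |y| > 0, so y = u^k with k ≥ 1. Then xy²z = u^(p+k) v^(p+4). For this to be in L we would need p+4 = (p+k)+4, i.e. k = 0, contradicting k ≥ 1. So xy²z ∉ L.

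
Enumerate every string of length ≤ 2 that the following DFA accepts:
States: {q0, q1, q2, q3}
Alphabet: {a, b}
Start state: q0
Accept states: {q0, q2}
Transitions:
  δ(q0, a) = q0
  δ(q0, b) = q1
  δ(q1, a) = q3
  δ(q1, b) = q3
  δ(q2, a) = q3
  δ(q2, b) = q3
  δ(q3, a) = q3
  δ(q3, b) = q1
ε, a, aa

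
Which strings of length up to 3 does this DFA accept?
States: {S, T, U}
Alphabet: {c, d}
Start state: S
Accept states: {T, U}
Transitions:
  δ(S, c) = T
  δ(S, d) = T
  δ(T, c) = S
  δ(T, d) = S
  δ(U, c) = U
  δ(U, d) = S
c, d, ccc, ccd, cdc, cdd, dcc, dcd, ddc, ddd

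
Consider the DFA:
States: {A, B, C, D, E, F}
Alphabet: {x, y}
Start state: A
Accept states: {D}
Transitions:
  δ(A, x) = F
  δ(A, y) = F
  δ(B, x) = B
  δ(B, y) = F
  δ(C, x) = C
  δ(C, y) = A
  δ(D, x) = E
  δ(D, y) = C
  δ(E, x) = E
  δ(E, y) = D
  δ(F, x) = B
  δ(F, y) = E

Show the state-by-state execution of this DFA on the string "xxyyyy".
read 'x': A → F
  read 'x': F → B
  read 'y': B → F
  read 'y': F → E
  read 'y': E → D
  read 'y': D → C
A -> F -> B -> F -> E -> D -> C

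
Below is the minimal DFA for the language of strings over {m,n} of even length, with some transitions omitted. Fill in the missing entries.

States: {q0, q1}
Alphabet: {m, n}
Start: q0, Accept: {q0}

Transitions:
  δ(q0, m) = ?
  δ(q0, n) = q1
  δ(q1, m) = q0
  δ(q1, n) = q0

From the language and accept set, identify what each state tracks — q0: even length so far; q1: odd length so far.
Each missing δ(q, a) is the state matching the new tracked value after reading a.
δ(q0, m) = q1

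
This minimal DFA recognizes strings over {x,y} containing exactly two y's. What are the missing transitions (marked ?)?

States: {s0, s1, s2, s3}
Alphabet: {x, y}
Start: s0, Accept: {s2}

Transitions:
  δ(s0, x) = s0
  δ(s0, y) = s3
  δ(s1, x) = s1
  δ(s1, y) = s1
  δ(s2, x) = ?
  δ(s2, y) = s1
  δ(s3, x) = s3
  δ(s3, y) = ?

From the language and accept set, identify what each state tracks — s0: zero y's; s1: ≥ three y's (dead); s2: two y's; s3: one y.
Each missing δ(q, a) is the state matching the new tracked value after reading a.
δ(s2, x) = s2; δ(s3, y) = s2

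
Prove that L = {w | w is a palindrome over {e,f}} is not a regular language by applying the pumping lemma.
Assume L is regular with pumping length p. Idea: pumping the leading e-block breaks the symmetry.
Choose s = e^p f e^p (a palindrome of length 2p+1 ≥ p). By the pumping lemma, s = xyz with |xy| ≤ p, |y| > 0, so y = e^k with k > 0 (xy lies entirely in the first e^p). Then xy²z = e^(p+k) f e^p, which is not a palindrome since p+k ≠ p.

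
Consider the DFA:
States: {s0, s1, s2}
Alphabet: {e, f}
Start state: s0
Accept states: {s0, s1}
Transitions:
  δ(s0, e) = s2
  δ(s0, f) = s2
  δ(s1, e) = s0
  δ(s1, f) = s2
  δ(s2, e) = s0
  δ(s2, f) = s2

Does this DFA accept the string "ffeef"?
Processing string "ffeef":
  s0 --f--> s2
  s2 --f--> s2
  s2 --e--> s0
  s0 --e--> s2
  s2 --f--> s2
Final state: s2
Accept states: {s0, s1}
No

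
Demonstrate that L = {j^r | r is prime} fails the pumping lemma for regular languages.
Assume L is regular with pumping length p. Idea: pumping by a suitable count produces a composite length.
Let q be a prime with q ≥ p and choose s = j^q ∈ L. By the pumping lemma, s = xyz with |xy| ≤ p, |y| = k ≥ 1. Take i = q+1: |xy^(q+1)z| = q + q·k = q(1+k). Since q ≥ 2 and 1+k ≥ 2, q(1+k) is composite, so xy^(q+1)z ∉ L.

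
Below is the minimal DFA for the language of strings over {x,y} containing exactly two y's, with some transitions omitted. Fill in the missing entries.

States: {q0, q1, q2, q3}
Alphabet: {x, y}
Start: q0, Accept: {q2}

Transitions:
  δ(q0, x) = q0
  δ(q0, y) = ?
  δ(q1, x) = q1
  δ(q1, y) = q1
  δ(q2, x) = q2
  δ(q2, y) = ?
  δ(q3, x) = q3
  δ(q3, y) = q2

From the language and accept set, identify what each state tracks — q0: zero y's; q1: ≥ three y's (dead); q2: two y's; q3: one y.
Each missing δ(q, a) is the state matching the new tracked value after reading a.
δ(q0, y) = q3; δ(q2, y) = q1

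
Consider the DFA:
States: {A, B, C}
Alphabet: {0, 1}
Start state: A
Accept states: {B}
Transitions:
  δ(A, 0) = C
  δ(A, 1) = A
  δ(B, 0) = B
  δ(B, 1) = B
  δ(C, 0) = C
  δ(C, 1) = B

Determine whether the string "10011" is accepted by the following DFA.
Processing string "10011":
  A --1--> A
  A --0--> C
  C --0--> C
  C --1--> B
  B --1--> B
Final state: B
Accept states: {B}
Yes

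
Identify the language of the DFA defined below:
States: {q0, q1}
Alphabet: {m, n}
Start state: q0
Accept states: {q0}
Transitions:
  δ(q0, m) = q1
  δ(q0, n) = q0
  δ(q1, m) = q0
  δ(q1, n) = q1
Testing a few strings:
  'mn' → reject
  'n' → accept
  'nn' → accept
  'm' → reject
State roles: q0=even number of m's so far; q1=odd number of m's so far
All strings over {m,n} with an even number of m's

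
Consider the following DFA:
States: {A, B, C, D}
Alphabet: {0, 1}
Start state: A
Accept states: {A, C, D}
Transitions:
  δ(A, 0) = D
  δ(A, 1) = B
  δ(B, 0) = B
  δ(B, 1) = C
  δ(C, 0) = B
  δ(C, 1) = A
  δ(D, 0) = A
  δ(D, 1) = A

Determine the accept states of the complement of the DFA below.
Complement accept states = All states \ Original accept states
= {A, B, C, D} \ {A, C, D}
{B}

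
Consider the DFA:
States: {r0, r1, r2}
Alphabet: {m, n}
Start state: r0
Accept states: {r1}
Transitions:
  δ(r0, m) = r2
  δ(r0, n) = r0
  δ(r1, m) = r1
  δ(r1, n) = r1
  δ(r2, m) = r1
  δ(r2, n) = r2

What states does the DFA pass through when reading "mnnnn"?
read 'm': r0 → r2
  read 'n': r2 → r2
  read 'n': r2 → r2
  read 'n': r2 → r2
  read 'n': r2 → r2
r0 -> r2 -> r2 -> r2 -> r2 -> r2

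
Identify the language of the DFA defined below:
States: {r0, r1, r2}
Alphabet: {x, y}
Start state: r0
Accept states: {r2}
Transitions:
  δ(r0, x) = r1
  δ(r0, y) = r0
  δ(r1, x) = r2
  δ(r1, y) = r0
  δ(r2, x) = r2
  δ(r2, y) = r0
Testing a few strings:
  'yx' → reject
  'yxyx' → reject
  'x' → reject
  'y' → reject
State roles: r0=last symbol not x; r1=one trailing x; r2=two trailing x's
All strings over {x,y} ending with xx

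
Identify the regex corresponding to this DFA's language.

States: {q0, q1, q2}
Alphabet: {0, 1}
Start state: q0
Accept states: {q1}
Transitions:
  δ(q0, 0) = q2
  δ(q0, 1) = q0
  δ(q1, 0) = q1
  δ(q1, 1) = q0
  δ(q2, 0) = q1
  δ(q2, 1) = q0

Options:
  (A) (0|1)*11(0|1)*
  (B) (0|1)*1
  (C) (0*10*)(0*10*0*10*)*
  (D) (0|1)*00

Check each option against the DFA on short strings; one disagreement eliminates an option:
  (A) (0|1)*11(0|1)*: on '00' the DFA goes q0 → q2 → q1 and accepts (q1 ∈ Accept), but the regex does not match it → eliminate
  (B) (0|1)*1: on '1' the DFA goes q0 → q0 and rejects (q0 ∉ Accept), but the regex matches it → eliminate
  (C) (0*10*)(0*10*0*10*)*: on '1' the DFA goes q0 → q0 and rejects (q0 ∉ Accept), but the regex matches it → eliminate
  (D) (0|1)*00: agrees with the DFA on every string of length ≤ 6
Only (D) is consistent with the DFA.
(D) (0|1)*00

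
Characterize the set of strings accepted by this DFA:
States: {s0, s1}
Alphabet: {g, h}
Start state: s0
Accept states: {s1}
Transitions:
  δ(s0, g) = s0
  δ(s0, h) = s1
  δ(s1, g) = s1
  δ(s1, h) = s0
Testing a few strings:
  'hhg' → reject
  'g' → reject
  'gh' → accept
  'ggh' → accept
State roles: s0=even number of h's so far; s1=odd number of h's so far
All strings over {g,h} with an odd number of h's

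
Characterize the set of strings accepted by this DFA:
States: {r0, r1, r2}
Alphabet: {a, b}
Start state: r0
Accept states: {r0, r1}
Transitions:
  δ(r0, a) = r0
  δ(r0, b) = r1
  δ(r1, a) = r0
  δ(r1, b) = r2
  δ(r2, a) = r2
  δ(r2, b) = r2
Testing a few strings:
  'b' → accept
  'bb' → reject
  'aaba' → accept
  'a' → accept
State roles: r0=last symbol not b (ok); r1=last symbol b (ok); r2=saw bb (dead)
All strings over {a,b} with no two consecutive b's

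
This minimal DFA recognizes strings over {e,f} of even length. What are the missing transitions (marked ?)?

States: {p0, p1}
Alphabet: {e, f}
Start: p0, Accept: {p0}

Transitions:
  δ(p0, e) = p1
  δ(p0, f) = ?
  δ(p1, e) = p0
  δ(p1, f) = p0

From the language and accept set, identify what each state tracks — p0: even length so far; p1: odd length so far.
Each missing δ(q, a) is the state matching the new tracked value after reading a.
δ(p0, f) = p1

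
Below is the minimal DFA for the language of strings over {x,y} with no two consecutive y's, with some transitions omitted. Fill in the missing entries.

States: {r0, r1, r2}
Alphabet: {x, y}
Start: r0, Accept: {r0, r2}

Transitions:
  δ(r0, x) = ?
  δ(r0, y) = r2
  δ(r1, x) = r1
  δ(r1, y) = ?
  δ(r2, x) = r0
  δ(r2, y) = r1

From the language and accept set, identify what each state tracks — r0: last symbol not y (ok); r1: saw yy (dead); r2: last symbol y (ok).
Each missing δ(q, a) is the state matching the new tracked value after reading a.
δ(r0, x) = r0; δ(r1, y) = r1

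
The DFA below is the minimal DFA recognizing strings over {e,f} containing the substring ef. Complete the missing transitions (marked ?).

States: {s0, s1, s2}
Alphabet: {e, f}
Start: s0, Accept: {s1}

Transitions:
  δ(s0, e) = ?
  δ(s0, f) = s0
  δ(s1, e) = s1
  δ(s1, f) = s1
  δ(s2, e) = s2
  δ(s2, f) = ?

From the language and accept set, identify what each state tracks — s0: no e seen yet; s1: substring ef seen; s2: seen a e, waiting for f.
Each missing δ(q, a) is the state matching the new tracked value after reading a.
δ(s0, e) = s2; δ(s2, f) = s1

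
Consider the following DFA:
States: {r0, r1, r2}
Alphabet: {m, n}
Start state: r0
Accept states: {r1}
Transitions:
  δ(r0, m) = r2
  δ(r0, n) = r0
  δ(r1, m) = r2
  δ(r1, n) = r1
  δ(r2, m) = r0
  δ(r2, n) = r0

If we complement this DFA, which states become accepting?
Complement accept states = All states \ Original accept states
= {r0, r1, r2} \ {r1}
{r0, r2}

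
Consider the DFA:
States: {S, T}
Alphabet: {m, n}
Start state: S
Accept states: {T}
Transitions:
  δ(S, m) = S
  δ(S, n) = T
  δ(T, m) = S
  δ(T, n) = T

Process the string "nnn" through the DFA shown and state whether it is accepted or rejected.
Processing string "nnn":
  S --n--> T
  T --n--> T
  T --n--> T
Final state: T
Accept states: {T}
Yes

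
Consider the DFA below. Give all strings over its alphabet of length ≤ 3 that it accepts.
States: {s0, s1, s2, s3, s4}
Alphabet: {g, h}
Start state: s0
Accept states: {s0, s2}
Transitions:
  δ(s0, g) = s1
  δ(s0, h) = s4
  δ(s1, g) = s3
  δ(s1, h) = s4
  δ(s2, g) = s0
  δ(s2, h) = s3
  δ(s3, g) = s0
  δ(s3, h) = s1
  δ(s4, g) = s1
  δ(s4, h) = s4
ε, ggg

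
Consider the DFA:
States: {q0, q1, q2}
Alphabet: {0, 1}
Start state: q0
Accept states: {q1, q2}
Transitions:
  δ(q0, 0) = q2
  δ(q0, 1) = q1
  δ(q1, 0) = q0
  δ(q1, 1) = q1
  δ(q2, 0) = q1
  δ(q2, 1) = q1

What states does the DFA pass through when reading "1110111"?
read '1': q0 → q1
  read '1': q1 → q1
  read '1': q1 → q1
  read '0': q1 → q0
  read '1': q0 → q1
  read '1': q1 → q1
  read '1': q1 → q1
q0 -> q1 -> q1 -> q1 -> q0 -> q1 -> q1 -> q1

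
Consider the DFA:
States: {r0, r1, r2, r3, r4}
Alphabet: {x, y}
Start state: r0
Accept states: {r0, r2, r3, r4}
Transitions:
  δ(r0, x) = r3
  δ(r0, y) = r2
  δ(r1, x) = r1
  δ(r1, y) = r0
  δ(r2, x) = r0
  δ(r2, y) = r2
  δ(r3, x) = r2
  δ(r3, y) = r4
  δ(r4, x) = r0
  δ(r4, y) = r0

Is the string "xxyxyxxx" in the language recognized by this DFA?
Processing string "xxyxyxxx":
  r0 --x--> r3
  r3 --x--> r2
  r2 --y--> r2
  r2 --x--> r0
  r0 --y--> r2
  r2 --x--> r0
  r0 --x--> r3
  r3 --x--> r2
Final state: r2
Accept states: {r0, r2, r3, r4}
Yes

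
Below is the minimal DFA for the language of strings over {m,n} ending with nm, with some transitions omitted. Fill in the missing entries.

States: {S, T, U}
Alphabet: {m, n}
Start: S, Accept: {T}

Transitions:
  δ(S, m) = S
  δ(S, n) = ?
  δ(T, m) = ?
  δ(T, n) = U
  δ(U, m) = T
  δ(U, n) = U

From the language and accept set, identify what each state tracks — S: no suffix match; T: suffix is nm; U: one trailing n.
Each missing δ(q, a) is the state matching the new tracked value after reading a.
δ(S, n) = U; δ(T, m) = S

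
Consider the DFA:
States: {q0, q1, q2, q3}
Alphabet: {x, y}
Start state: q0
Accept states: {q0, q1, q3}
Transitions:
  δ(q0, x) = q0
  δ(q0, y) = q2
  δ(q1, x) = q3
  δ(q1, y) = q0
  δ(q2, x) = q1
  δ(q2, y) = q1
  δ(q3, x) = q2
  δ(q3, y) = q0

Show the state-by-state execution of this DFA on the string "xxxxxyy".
read 'x': q0 → q0
  read 'x': q0 → q0
  read 'x': q0 → q0
  read 'x': q0 → q0
  read 'x': q0 → q0
  read 'y': q0 → q2
  read 'y': q2 → q1
q0 -> q0 -> q0 -> q0 -> q0 -> q0 -> q2 -> q1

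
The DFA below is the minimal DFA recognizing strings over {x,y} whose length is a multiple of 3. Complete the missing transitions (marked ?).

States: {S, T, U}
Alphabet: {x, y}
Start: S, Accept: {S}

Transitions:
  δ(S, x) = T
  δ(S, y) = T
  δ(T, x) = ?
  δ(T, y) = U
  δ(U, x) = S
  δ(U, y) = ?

From the language and accept set, identify what each state tracks — S: length ≡ 0 (mod 3); T: length ≡ 1 (mod 3); U: length ≡ 2 (mod 3).
Each missing δ(q, a) is the state matching the new tracked value after reading a.
δ(T, x) = U; δ(U, y) = S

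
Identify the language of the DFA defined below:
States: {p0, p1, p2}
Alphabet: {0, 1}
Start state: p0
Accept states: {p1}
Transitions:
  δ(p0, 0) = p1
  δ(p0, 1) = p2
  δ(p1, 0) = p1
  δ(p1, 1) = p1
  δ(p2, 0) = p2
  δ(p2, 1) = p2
Testing a few strings:
  '01' → accept
  '0' → accept
  '011' → accept
  '11' → reject
State roles: p0=no input read; p1=started with 0; p2=started with 1 (dead)
All binary strings starting with 0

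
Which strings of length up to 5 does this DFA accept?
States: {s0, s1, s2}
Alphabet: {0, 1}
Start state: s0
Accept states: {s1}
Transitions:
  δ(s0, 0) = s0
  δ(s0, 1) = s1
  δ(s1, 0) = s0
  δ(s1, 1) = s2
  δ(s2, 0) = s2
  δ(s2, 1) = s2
1, 01, 001, 101, 0001, 0101, 1001, 00001, 00101, 01001, 10001, 10101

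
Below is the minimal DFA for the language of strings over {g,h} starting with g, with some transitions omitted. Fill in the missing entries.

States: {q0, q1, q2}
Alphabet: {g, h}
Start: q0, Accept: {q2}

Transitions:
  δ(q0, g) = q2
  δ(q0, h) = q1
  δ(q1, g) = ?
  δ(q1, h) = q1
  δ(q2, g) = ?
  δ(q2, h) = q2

From the language and accept set, identify what each state tracks — q0: no input read; q1: started with h (dead); q2: started with g.
Each missing δ(q, a) is the state matching the new tracked value after reading a.
δ(q1, g) = q1; δ(q2, g) = q2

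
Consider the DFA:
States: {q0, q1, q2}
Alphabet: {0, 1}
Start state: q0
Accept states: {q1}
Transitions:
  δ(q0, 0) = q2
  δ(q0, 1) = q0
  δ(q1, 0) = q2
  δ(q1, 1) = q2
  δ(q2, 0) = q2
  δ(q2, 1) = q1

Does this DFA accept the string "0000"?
Processing string "0000":
  q0 --0--> q2
  q2 --0--> q2
  q2 --0--> q2
  q2 --0--> q2
Final state: q2
Accept states: {q1}
No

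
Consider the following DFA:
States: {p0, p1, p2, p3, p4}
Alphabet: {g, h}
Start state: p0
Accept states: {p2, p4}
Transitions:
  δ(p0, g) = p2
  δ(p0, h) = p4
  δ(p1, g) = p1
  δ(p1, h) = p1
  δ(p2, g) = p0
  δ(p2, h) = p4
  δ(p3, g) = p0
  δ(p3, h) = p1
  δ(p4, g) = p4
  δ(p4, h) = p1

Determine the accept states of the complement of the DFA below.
Complement accept states = All states \ Original accept states
= {p0, p1, p2, p3, p4} \ {p2, p4}
{p0, p1, p3}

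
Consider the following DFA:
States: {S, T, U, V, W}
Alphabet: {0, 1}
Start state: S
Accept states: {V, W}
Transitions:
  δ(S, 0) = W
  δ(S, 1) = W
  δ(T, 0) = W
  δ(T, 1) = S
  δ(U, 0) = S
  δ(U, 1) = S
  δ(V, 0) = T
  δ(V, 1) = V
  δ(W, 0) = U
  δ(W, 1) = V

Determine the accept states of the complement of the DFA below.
Complement accept states = All states \ Original accept states
= {S, T, U, V, W} \ {V, W}
{S, T, U}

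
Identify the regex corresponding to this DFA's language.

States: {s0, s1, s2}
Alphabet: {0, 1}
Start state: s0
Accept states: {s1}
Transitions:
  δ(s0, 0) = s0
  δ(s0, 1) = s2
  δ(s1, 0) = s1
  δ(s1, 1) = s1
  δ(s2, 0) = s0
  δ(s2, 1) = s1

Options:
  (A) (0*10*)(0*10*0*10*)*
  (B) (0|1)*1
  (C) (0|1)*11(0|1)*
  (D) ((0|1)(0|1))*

Check each option against the DFA on short strings; one disagreement eliminates an option:
  (A) (0*10*)(0*10*0*10*)*: on '1' the DFA goes s0 → s2 and rejects (s2 ∉ Accept), but the regex matches it → eliminate
  (B) (0|1)*1: on '1' the DFA goes s0 → s2 and rejects (s2 ∉ Accept), but the regex matches it → eliminate
  (C) (0|1)*11(0|1)*: agrees with the DFA on every string of length ≤ 6
  (D) ((0|1)(0|1))*: on ε the DFA stays in s0 and rejects (s0 ∉ Accept), but the regex matches it → eliminate
Only (C) is consistent with the DFA.
(C) (0|1)*11(0|1)*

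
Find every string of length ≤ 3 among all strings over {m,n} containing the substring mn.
mn, mmn, mnm, mnn, nmn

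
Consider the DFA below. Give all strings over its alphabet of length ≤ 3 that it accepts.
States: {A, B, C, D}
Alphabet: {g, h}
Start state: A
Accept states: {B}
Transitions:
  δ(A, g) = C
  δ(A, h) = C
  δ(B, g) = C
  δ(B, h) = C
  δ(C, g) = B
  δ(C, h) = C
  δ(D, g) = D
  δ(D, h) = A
gg, hg, ghg, hhg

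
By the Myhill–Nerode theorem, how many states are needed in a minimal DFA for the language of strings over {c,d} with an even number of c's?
By Myhill–Nerode, count the distinguishable equivalence classes: two classes — parity of the count of c's.
2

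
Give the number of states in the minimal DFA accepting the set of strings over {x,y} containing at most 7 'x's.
By Myhill–Nerode, count the distinguishable equivalence classes: 9 classes — having seen 0, 1, …, 7, or >7 copies of 'x'; counts 0 through 7 are accepting and >7 is dead.
9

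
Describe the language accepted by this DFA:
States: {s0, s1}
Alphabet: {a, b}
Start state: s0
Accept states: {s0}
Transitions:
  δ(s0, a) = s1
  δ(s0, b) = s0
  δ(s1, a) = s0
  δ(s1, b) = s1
Testing a few strings:
  'ab' → reject
  'b' → accept
  'bb' → accept
  'bab' → reject
State roles: s0=even number of a's so far; s1=odd number of a's so far
All strings over {a,b} with an even number of a's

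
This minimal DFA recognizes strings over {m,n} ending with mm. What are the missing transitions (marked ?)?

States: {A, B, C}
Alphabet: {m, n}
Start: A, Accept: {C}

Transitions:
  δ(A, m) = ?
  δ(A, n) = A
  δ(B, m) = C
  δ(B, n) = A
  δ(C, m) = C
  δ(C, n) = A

From the language and accept set, identify what each state tracks — A: last symbol not m; B: one trailing m; C: two trailing m's.
Each missing δ(q, a) is the state matching the new tracked value after reading a.
δ(A, m) = B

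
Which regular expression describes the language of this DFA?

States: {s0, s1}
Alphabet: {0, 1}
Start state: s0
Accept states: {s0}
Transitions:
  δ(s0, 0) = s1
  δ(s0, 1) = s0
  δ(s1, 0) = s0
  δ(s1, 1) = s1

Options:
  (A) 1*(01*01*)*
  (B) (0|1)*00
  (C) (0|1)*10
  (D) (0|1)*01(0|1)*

Check each option against the DFA on short strings; one disagreement eliminates an option:
  (A) 1*(01*01*)*: agrees with the DFA on every string of length ≤ 6
  (B) (0|1)*00: on ε the DFA stays in s0 and accepts (s0 ∈ Accept), but the regex does not match it → eliminate
  (C) (0|1)*10: on ε the DFA stays in s0 and accepts (s0 ∈ Accept), but the regex does not match it → eliminate
  (D) (0|1)*01(0|1)*: on ε the DFA stays in s0 and accepts (s0 ∈ Accept), but the regex does not match it → eliminate
Only (A) is consistent with the DFA.
(A) 1*(01*01*)*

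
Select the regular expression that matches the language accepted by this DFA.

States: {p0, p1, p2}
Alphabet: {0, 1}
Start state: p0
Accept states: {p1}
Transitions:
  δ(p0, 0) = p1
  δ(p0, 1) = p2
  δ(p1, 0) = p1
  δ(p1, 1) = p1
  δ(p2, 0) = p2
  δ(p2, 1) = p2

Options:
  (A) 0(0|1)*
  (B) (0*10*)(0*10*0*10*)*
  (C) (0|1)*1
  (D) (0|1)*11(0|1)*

Check each option against the DFA on short strings; one disagreement eliminates an option:
  (A) 0(0|1)*: agrees with the DFA on every string of length ≤ 6
  (B) (0*10*)(0*10*0*10*)*: on '0' the DFA goes p0 → p1 and accepts (p1 ∈ Accept), but the regex does not match it → eliminate
  (C) (0|1)*1: on '0' the DFA goes p0 → p1 and accepts (p1 ∈ Accept), but the regex does not match it → eliminate
  (D) (0|1)*11(0|1)*: on '0' the DFA goes p0 → p1 and accepts (p1 ∈ Accept), but the regex does not match it → eliminate
Only (A) is consistent with the DFA.
(A) 0(0|1)*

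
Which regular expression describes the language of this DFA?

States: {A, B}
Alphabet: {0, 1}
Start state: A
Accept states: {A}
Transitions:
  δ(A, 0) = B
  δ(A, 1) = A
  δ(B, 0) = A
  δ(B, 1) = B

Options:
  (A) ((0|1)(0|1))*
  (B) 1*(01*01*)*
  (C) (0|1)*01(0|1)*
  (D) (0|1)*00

Check each option against the DFA on short strings; one disagreement eliminates an option:
  (A) ((0|1)(0|1))*: on '1' the DFA goes A → A and accepts (A ∈ Accept), but the regex does not match it → eliminate
  (B) 1*(01*01*)*: agrees with the DFA on every string of length ≤ 6
  (C) (0|1)*01(0|1)*: on ε the DFA stays in A and accepts (A ∈ Accept), but the regex does not match it → eliminate
  (D) (0|1)*00: on ε the DFA stays in A and accepts (A ∈ Accept), but the regex does not match it → eliminate
Only (B) is consistent with the DFA.
(B) 1*(01*01*)*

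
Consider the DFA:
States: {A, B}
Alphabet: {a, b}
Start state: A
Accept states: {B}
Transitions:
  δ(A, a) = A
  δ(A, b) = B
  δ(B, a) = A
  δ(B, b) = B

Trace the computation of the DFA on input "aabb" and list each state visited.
read 'a': A → A
  read 'a': A → A
  read 'b': A → B
  read 'b': B → B
A -> A -> A -> B -> B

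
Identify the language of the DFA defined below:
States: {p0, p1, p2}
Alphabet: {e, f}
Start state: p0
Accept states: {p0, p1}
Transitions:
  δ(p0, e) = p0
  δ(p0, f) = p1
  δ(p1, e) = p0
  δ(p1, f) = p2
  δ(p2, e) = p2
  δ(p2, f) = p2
Testing a few strings:
  'ffee' → reject
  'f' → accept
  'e' → accept
  'ee' → accept
State roles: p0=last symbol not f (ok); p1=last symbol f (ok); p2=saw ff (dead)
All strings over {e,f} with no two consecutive f's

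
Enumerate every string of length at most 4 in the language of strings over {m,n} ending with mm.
mm, mmm, nmm, mmmm, mnmm, nmmm, nnmm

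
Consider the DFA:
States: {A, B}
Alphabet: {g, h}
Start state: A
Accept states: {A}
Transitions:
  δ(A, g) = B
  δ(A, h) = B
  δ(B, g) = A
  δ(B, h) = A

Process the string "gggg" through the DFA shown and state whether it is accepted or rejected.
Processing string "gggg":
  A --g--> B
  B --g--> A
  A --g--> B
  B --g--> A
Final state: A
Accept states: {A}
Yes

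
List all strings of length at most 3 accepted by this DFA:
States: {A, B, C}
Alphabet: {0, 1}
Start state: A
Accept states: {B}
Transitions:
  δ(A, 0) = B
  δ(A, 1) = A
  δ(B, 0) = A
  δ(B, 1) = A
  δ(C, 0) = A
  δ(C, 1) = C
0, 10, 000, 010, 110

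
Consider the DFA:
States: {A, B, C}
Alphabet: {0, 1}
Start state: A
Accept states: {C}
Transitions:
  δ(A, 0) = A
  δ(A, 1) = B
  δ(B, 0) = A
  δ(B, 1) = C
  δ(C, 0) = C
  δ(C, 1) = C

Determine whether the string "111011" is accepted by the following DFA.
Processing string "111011":
  A --1--> B
  B --1--> C
  C --1--> C
  C --0--> C
  C --1--> C
  C --1--> C
Final state: C
Accept states: {C}
Yes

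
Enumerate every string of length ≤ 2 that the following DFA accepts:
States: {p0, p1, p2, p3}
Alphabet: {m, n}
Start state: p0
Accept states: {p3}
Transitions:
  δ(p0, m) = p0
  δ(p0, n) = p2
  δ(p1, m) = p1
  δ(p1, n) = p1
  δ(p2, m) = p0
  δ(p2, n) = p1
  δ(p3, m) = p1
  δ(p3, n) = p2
None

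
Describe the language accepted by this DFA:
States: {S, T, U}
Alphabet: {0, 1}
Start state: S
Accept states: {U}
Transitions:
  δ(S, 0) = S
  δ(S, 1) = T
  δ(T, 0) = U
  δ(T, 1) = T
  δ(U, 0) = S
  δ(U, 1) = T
Testing a few strings:
  '1' → reject
  '100' → reject
  '001' → reject
  '0' → reject
State roles: S=no suffix match; T=one trailing 1; U=suffix is 10
All binary strings ending with 10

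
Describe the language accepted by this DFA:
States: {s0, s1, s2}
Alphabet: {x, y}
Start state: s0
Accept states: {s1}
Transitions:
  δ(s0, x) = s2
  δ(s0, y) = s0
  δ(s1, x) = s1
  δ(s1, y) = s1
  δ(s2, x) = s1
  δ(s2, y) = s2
Testing a few strings:
  'yxy' → reject
  'yx' → reject
  'yyxy' → reject
  'yyy' → reject
State roles: s0=zero x's seen; s1=≥ two x's seen; s2=one x seen
All strings over {x,y} containing at least two x's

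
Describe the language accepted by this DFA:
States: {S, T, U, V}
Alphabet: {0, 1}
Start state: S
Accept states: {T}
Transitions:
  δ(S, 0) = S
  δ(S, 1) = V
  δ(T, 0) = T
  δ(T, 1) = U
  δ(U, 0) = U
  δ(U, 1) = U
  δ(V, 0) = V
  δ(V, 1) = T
Testing a few strings:
  '1011' → reject
  '1111' → reject
  '0010' → reject
  '1101' → reject
State roles: S=zero 1's; T=two 1's; U=≥ three 1's (dead); V=one 1
All binary strings containing exactly two 1's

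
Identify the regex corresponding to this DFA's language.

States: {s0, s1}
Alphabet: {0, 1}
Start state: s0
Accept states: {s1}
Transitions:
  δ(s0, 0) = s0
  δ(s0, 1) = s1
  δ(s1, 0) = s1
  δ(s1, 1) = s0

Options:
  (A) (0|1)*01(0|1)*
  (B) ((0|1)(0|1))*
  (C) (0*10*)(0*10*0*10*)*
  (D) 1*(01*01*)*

Check each option against the DFA on short strings; one disagreement eliminates an option:
  (A) (0|1)*01(0|1)*: on '1' the DFA goes s0 → s1 and accepts (s1 ∈ Accept), but the regex does not match it → eliminate
  (B) ((0|1)(0|1))*: on ε the DFA stays in s0 and rejects (s0 ∉ Accept), but the regex matches it → eliminate
  (C) (0*10*)(0*10*0*10*)*: agrees with the DFA on every string of length ≤ 6
  (D) 1*(01*01*)*: on ε the DFA stays in s0 and rejects (s0 ∉ Accept), but the regex matches it → eliminate
Only (C) is consistent with the DFA.
(C) (0*10*)(0*10*0*10*)*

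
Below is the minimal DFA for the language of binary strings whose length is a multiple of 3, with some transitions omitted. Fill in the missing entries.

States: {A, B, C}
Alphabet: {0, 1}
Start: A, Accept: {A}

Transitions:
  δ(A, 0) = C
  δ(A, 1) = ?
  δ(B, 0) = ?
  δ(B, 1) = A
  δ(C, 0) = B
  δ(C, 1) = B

From the language and accept set, identify what each state tracks — A: length ≡ 0 (mod 3); B: length ≡ 2 (mod 3); C: length ≡ 1 (mod 3).
Each missing δ(q, a) is the state matching the new tracked value after reading a.
δ(A, 1) = C; δ(B, 0) = A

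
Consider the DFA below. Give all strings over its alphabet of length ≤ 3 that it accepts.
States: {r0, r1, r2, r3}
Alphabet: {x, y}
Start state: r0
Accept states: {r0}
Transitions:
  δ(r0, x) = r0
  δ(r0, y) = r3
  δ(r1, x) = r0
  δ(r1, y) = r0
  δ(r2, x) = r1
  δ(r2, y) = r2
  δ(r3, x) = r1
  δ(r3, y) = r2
ε, x, xx, xxx, yxx, yxy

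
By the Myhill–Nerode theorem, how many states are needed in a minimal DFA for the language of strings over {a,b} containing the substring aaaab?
By Myhill–Nerode, count the distinguishable equivalence classes: 6 classes — one per longest suffix of the input that is a prefix of 'aaaab' (lengths 0 through 4), plus an absorbing 'already seen aaaab' class.
6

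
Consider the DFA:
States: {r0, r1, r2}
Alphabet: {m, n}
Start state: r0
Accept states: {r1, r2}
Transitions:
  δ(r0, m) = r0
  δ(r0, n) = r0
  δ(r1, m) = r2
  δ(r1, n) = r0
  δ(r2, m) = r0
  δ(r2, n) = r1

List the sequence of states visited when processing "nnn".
read 'n': r0 → r0
  read 'n': r0 → r0
  read 'n': r0 → r0
r0 -> r0 -> r0 -> r0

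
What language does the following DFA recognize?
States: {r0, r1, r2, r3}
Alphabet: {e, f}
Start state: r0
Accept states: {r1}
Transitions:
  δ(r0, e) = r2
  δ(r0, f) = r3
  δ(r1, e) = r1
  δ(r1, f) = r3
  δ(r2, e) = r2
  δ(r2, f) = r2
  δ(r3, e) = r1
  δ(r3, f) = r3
Testing a few strings:
  'efe' → reject
  'ff' → reject
  'fef' → reject
  'f' → reject
State roles: r0=no input read; r1=started with f, last symbol e; r2=started with e (dead); r3=started with f, last symbol f
All strings over {e,f} that start with f and end with e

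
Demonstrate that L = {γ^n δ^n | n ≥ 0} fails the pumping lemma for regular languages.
Assume L is regular with pumping length p. Idea: pumping the γ-block changes the count balance.
Choose s = γ^p δ^p (length 2p ≥ p). By the pumping lemma, s = xyz with |xy| ≤ p, |y| > 0. So y = γ^k for some k > 0 (since xy is entirely within the γ's). Pumping gives xy²z = γ^(p+k) δ^p, which is not in L since p+k ≠ p.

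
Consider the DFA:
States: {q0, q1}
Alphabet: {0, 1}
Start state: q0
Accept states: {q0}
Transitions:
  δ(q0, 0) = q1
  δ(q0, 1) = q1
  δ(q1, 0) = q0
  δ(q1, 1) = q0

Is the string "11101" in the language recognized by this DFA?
Processing string "11101":
  q0 --1--> q1
  q1 --1--> q0
  q0 --1--> q1
  q1 --0--> q0
  q0 --1--> q1
Final state: q1
Accept states: {q0}
No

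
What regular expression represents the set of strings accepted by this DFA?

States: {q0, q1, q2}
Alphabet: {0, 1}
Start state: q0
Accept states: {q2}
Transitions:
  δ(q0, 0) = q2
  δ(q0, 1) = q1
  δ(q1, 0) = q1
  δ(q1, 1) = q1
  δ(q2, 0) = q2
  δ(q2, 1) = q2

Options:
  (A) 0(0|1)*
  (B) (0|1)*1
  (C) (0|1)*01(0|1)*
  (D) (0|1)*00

Check each option against the DFA on short strings; one disagreement eliminates an option:
  (A) 0(0|1)*: agrees with the DFA on every string of length ≤ 6
  (B) (0|1)*1: on '0' the DFA goes q0 → q2 and accepts (q2 ∈ Accept), but the regex does not match it → eliminate
  (C) (0|1)*01(0|1)*: on '0' the DFA goes q0 → q2 and accepts (q2 ∈ Accept), but the regex does not match it → eliminate
  (D) (0|1)*00: on '0' the DFA goes q0 → q2 and accepts (q2 ∈ Accept), but the regex does not match it → eliminate
Only (A) is consistent with the DFA.
(A) 0(0|1)*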